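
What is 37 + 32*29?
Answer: 965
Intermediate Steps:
37 + 32*29 = 37 + 928 = 965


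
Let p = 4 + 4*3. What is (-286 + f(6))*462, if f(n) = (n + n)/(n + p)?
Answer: -131880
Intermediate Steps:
p = 16 (p = 4 + 12 = 16)
f(n) = 2*n/(16 + n) (f(n) = (n + n)/(n + 16) = (2*n)/(16 + n) = 2*n/(16 + n))
(-286 + f(6))*462 = (-286 + 2*6/(16 + 6))*462 = (-286 + 2*6/22)*462 = (-286 + 2*6*(1/22))*462 = (-286 + 6/11)*462 = -3140/11*462 = -131880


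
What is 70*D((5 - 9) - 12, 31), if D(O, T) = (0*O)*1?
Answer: 0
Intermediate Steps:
D(O, T) = 0 (D(O, T) = 0*1 = 0)
70*D((5 - 9) - 12, 31) = 70*0 = 0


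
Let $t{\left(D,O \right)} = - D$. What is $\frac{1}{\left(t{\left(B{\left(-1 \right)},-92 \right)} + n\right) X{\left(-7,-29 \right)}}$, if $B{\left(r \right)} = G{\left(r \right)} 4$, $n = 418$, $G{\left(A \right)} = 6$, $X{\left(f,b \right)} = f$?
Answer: $- \frac{1}{2758} \approx -0.00036258$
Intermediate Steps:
$B{\left(r \right)} = 24$ ($B{\left(r \right)} = 6 \cdot 4 = 24$)
$\frac{1}{\left(t{\left(B{\left(-1 \right)},-92 \right)} + n\right) X{\left(-7,-29 \right)}} = \frac{1}{\left(\left(-1\right) 24 + 418\right) \left(-7\right)} = \frac{1}{-24 + 418} \left(- \frac{1}{7}\right) = \frac{1}{394} \left(- \frac{1}{7}\right) = - \frac{1}{2758}$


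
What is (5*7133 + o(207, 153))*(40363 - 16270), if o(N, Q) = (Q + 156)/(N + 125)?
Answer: 285287357277/332 ≈ 8.5930e+8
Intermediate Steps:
o(N, Q) = (156 + Q)/(125 + N)
(5*7133 + o(207, 153))*(40363 - 16270) = (5*7133 + (156 + 153)/(125 + 207))*(40363 - 16270) = (35665 + 309/332)*24093 = (11841089/332)*24093 = 285287357277/332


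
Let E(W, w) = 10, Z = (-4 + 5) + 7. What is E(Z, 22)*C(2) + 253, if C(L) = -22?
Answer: 33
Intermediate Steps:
Z = 8 (Z = 1 + 7 = 8)
E(Z, 22)*C(2) + 253 = 10*(-22) + 253 = -220 + 253 = 33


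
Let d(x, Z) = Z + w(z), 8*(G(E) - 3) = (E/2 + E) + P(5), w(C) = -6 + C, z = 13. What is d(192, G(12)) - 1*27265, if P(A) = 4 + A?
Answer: -218013/8 ≈ -27252.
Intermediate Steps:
G(E) = 33/8 + 3*E/16 (G(E) = 3 + ((E/2 + E) + (4 + 5))/8 = 3 + ((E*(1/2) + E) + 9)/8 = 3 + ((E/2 + E) + 9)/8 = 3 + (3*E/2 + 9)/8 = 3 + (9 + 3*E/2)/8 = 3 + (9/8 + 3*E/16) = 33/8 + 3*E/16)
d(x, Z) = 7 + Z (d(x, Z) = Z + (-6 + 13) = Z + 7 = 7 + Z)
d(192, G(12)) - 1*27265 = (7 + (33/8 + (3/16)*12)) - 1*27265 = (7 + (33/8 + 9/4)) - 27265 = (7 + 51/8) - 27265 = 107/8 - 27265 = -218013/8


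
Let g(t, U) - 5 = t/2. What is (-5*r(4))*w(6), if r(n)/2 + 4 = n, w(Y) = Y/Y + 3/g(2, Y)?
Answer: 0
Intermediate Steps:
g(t, U) = 5 + t/2
w(Y) = 3/2 (w(Y) = Y/Y + 3/(5 + (½)*2) = 1 + 3/(5 + 1) = 1 + 3/6 = 1 + 3*(⅙) = 1 + ½ = 3/2)
r(n) = -8 + 2*n
(-5*r(4))*w(6) = -5*(-8 + 2*4)*(3/2) = -5*(-8 + 8)*(3/2) = -5*0*(3/2) = 0*(3/2) = 0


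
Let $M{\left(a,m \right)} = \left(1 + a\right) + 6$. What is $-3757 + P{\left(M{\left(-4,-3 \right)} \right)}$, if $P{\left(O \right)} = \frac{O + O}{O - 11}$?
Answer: $- \frac{15031}{4} \approx -3757.8$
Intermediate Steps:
$M{\left(a,m \right)} = 7 + a$
$P{\left(O \right)} = \frac{2 O}{-11 + O}$
$-3757 + P{\left(M{\left(-4,-3 \right)} \right)} = -3757 + \frac{2 \left(7 - 4\right)}{-11 + \left(7 - 4\right)} = -3757 + 2 \cdot 3 \frac{1}{-11 + 3} = -3757 + 2 \cdot 3 \frac{1}{-8} = -3757 + 2 \cdot 3 \left(- \frac{1}{8}\right) = -3757 - \frac{3}{4} = - \frac{15031}{4}$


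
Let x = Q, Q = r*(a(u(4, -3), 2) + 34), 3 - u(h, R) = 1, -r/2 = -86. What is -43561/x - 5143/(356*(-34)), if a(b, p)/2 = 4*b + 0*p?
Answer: -15094767/3252950 ≈ -4.6403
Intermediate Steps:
r = 172 (r = -2*(-86) = 172)
u(h, R) = 2 (u(h, R) = 3 - 1*1 = 3 - 1 = 2)
a(b, p) = 8*b (a(b, p) = 2*(4*b + 0*p) = 2*(4*b + 0) = 2*(4*b) = 8*b)
Q = 8600 (Q = 172*(8*2 + 34) = 172*(16 + 34) = 172*50 = 8600)
x = 8600
-43561/x - 5143/(356*(-34)) = -43561/8600 - 5143/(356*(-34)) = -43561*1/8600 - 5143/(-12104) = -43561/8600 - 5143*(-1/12104) = -43561/8600 + 5143/12104 = -15094767/3252950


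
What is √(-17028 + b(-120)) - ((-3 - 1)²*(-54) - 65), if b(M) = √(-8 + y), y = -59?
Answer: 929 + √(-17028 + I*√67) ≈ 929.03 + 130.49*I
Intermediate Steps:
b(M) = I*√67 (b(M) = √(-8 - 59) = √(-67) = I*√67)
√(-17028 + b(-120)) - ((-3 - 1)²*(-54) - 65) = √(-17028 + I*√67) - ((-3 - 1)²*(-54) - 65) = √(-17028 + I*√67) - ((-4)²*(-54) - 65) = √(-17028 + I*√67) - (16*(-54) - 65) = √(-17028 + I*√67) - (-864 - 65) = √(-17028 + I*√67) - 1*(-929) = √(-17028 + I*√67) + 929 = 929 + √(-17028 + I*√67)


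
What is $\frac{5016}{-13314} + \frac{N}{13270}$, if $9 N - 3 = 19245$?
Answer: $- \frac{9522028}{44169195} \approx -0.21558$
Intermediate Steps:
$N = \frac{6416}{3}$ ($N = \frac{1}{3} + \frac{1}{9} \cdot 19245 = \frac{1}{3} + \frac{6415}{3} = \frac{6416}{3} \approx 2138.7$)
$\frac{5016}{-13314} + \frac{N}{13270} = \frac{5016}{-13314} + \frac{6416}{3 \cdot 13270} = 5016 \left(- \frac{1}{13314}\right) + \frac{6416}{3} \cdot \frac{1}{13270} = - \frac{836}{2219} + \frac{3208}{19905} = - \frac{9522028}{44169195}$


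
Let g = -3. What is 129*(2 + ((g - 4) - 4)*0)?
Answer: 258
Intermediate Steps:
129*(2 + ((g - 4) - 4)*0) = 129*(2 + ((-3 - 4) - 4)*0) = 129*(2 + (-7 - 4)*0) = 129*(2 - 11*0) = 129*(2 + 0) = 129*2 = 258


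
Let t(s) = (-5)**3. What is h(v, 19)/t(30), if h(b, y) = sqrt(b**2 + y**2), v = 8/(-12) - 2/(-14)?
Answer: -sqrt(159322)/2625 ≈ -0.15206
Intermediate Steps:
t(s) = -125
v = -11/21 (v = 8*(-1/12) - 2*(-1/14) = -2/3 + 1/7 = -11/21 ≈ -0.52381)
h(v, 19)/t(30) = sqrt((-11/21)**2 + 19**2)/(-125) = sqrt(121/441 + 361)*(-1/125) = sqrt(159322/441)*(-1/125) = (sqrt(159322)/21)*(-1/125) = -sqrt(159322)/2625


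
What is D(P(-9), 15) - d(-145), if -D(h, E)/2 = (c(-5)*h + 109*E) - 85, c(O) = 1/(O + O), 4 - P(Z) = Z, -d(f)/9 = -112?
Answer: -20527/5 ≈ -4105.4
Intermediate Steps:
d(f) = 1008 (d(f) = -9*(-112) = 1008)
P(Z) = 4 - Z
c(O) = 1/(2*O)
D(h, E) = 170 - 218*E + h/5 (D(h, E) = -2*((((½)/(-5))*h + 109*E) - 85) = -2*((((½)*(-⅕))*h + 109*E) - 85) = -2*((-h/10 + 109*E) - 85) = -2*((109*E - h/10) - 85) = -2*(-85 + 109*E - h/10) = 170 - 218*E + h/5)
D(P(-9), 15) - d(-145) = (170 - 218*15 + (4 - 1*(-9))/5) - 1*1008 = (170 - 3270 + (4 + 9)/5) - 1008 = (170 - 3270 + (⅕)*13) - 1008 = (170 - 3270 + 13/5) - 1008 = -15487/5 - 1008 = -20527/5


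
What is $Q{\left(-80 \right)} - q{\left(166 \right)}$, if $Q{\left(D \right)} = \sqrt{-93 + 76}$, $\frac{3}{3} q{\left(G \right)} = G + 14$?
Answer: $-180 + i \sqrt{17} \approx -180.0 + 4.1231 i$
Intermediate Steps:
$q{\left(G \right)} = 14 + G$ ($q{\left(G \right)} = G + 14 = 14 + G$)
$Q{\left(D \right)} = i \sqrt{17}$ ($Q{\left(D \right)} = \sqrt{-17} = i \sqrt{17}$)
$Q{\left(-80 \right)} - q{\left(166 \right)} = i \sqrt{17} - \left(14 + 166\right) = i \sqrt{17} - 180 = -180 + i \sqrt{17}$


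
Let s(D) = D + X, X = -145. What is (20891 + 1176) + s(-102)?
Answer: 21820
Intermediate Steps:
s(D) = -145 + D (s(D) = D - 145 = -145 + D)
(20891 + 1176) + s(-102) = (20891 + 1176) + (-145 - 102) = 22067 - 247 = 21820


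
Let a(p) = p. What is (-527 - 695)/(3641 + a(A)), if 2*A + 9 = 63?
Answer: -611/1834 ≈ -0.33315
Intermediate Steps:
A = 27 (A = -9/2 + (½)*63 = -9/2 + 63/2 = 27)
(-527 - 695)/(3641 + a(A)) = (-527 - 695)/(3641 + 27) = -1222/3668 = -1222*1/3668 = -611/1834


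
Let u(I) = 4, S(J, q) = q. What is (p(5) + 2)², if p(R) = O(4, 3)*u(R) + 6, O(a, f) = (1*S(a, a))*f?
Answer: 3136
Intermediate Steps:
O(a, f) = a*f (O(a, f) = (1*a)*f = a*f)
p(R) = 54 (p(R) = (4*3)*4 + 6 = 12*4 + 6 = 48 + 6 = 54)
(p(5) + 2)² = (54 + 2)² = 56² = 3136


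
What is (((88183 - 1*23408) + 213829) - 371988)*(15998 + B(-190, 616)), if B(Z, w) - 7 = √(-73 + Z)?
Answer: -1494610920 - 93384*I*√263 ≈ -1.4946e+9 - 1.5144e+6*I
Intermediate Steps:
B(Z, w) = 7 + √(-73 + Z)
(((88183 - 1*23408) + 213829) - 371988)*(15998 + B(-190, 616)) = (((88183 - 1*23408) + 213829) - 371988)*(15998 + (7 + √(-73 - 190))) = (((88183 - 23408) + 213829) - 371988)*(15998 + (7 + √(-263))) = ((64775 + 213829) - 371988)*(15998 + (7 + I*√263)) = (278604 - 371988)*(16005 + I*√263) = -93384*(16005 + I*√263) = -1494610920 - 93384*I*√263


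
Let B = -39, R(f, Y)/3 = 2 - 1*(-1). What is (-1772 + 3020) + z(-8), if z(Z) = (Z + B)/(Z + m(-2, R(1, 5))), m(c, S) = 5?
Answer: 3791/3 ≈ 1263.7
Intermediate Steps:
R(f, Y) = 9 (R(f, Y) = 3*(2 - 1*(-1)) = 3*(2 + 1) = 3*3 = 9)
z(Z) = (-39 + Z)/(5 + Z) (z(Z) = (Z - 39)/(Z + 5) = (-39 + Z)/(5 + Z))
(-1772 + 3020) + z(-8) = (-1772 + 3020) + (-39 - 8)/(5 - 8) = 1248 - 47/(-3) = 1248 - ⅓*(-47) = 1248 + 47/3 = 3791/3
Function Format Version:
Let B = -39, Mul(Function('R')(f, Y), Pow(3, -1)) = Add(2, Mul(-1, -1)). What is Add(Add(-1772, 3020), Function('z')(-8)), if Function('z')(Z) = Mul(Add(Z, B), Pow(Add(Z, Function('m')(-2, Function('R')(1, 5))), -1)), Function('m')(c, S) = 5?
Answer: Rational(3791, 3) ≈ 1263.7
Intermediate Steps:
Function('R')(f, Y) = 9 (Function('R')(f, Y) = Mul(3, Add(2, Mul(-1, -1))) = Mul(3, Add(2, 1)) = Mul(3, 3) = 9)
Function('z')(Z) = Mul(Pow(Add(5, Z), -1), Add(-39, Z)) (Function('z')(Z) = Mul(Add(Z, -39), Pow(Add(Z, 5), -1)) = Mul(Add(-39, Z), Pow(Add(5, Z), -1)) = Mul(Pow(Add(5, Z), -1), Add(-39, Z)))
Add(Add(-1772, 3020), Function('z')(-8)) = Add(Add(-1772, 3020), Mul(Pow(Add(5, -8), -1), Add(-39, -8))) = Add(1248, Mul(Pow(-3, -1), -47)) = Add(1248, Mul(Rational(-1, 3), -47)) = Add(1248, Rational(47, 3)) = Rational(3791, 3)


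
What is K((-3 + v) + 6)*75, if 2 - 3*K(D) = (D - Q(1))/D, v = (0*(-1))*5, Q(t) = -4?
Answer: -25/3 ≈ -8.3333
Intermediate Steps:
v = 0 (v = 0*5 = 0)
K(D) = 2/3 - (4 + D)/(3*D) (K(D) = 2/3 - (D - 1*(-4))/(3*D) = 2/3 - (D + 4)/(3*D) = 2/3 - (4 + D)/(3*D))
K((-3 + v) + 6)*75 = ((-4 + ((-3 + 0) + 6))/(3*((-3 + 0) + 6)))*75 = ((-4 + (-3 + 6))/(3*(-3 + 6)))*75 = ((1/3)*(-4 + 3)/3)*75 = ((1/3)*(1/3)*(-1))*75 = -1/9*75 = -25/3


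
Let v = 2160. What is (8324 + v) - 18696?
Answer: -8212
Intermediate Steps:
(8324 + v) - 18696 = (8324 + 2160) - 18696 = 10484 - 18696 = -8212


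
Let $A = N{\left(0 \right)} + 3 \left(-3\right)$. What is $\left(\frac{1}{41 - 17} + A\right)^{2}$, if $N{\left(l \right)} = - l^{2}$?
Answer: $\frac{46225}{576} \approx 80.252$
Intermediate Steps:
$A = -9$ ($A = - 0^{2} + 3 \left(-3\right) = \left(-1\right) 0 - 9 = 0 - 9 = -9$)
$\left(\frac{1}{41 - 17} + A\right)^{2} = \left(\frac{1}{41 - 17} - 9\right)^{2} = \left(\frac{1}{24} - 9\right)^{2} = \left(- \frac{215}{24}\right)^{2} = \frac{46225}{576}$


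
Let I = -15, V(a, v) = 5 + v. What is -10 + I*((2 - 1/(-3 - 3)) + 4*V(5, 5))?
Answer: -1285/2 ≈ -642.50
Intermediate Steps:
-10 + I*((2 - 1/(-3 - 3)) + 4*V(5, 5)) = -10 - 15*((2 - 1/(-3 - 3)) + 4*(5 + 5)) = -10 - 15*((2 - 1/(-6)) + 4*10) = -10 - 15*((2 - 1*(-1/6)) + 40) = -10 - 15*((2 + 1/6) + 40) = -10 - 15*(13/6 + 40) = -10 - 15*253/6 = -10 - 1265/2 = -1285/2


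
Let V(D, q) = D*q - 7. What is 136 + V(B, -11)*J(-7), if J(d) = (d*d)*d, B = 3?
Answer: 13856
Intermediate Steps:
V(D, q) = -7 + D*q
J(d) = d³ (J(d) = d²*d = d³)
136 + V(B, -11)*J(-7) = 136 + (-7 + 3*(-11))*(-7)³ = 136 + (-7 - 33)*(-343) = 136 - 40*(-343) = 136 + 13720 = 13856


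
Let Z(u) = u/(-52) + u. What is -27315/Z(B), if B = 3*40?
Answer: -7891/34 ≈ -232.09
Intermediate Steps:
B = 120
Z(u) = 51*u/52 (Z(u) = -u/52 + u = 51*u/52)
-27315/Z(B) = -27315/((51/52)*120) = -27315/1530/13 = -27315*13/1530 = -7891/34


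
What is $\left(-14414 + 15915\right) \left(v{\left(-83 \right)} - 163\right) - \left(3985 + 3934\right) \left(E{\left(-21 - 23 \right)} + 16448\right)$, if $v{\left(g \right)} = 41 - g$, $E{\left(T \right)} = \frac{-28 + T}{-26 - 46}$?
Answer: $-130318170$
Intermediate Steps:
$E{\left(T \right)} = \frac{7}{18} - \frac{T}{72}$ ($E{\left(T \right)} = \frac{-28 + T}{-72} = \left(-28 + T\right) \left(- \frac{1}{72}\right) = \frac{7}{18} - \frac{T}{72}$)
$\left(-14414 + 15915\right) \left(v{\left(-83 \right)} - 163\right) - \left(3985 + 3934\right) \left(E{\left(-21 - 23 \right)} + 16448\right) = \left(-14414 + 15915\right) \left(\left(41 - -83\right) - 163\right) - \left(3985 + 3934\right) \left(\left(\frac{7}{18} - \frac{-21 - 23}{72}\right) + 16448\right) = 1501 \left(\left(41 + 83\right) - 163\right) - 7919 \left(\left(\frac{7}{18} - - \frac{11}{18}\right) + 16448\right) = 1501 \left(124 - 163\right) - 7919 \left(\left(\frac{7}{18} + \frac{11}{18}\right) + 16448\right) = 1501 \left(-39\right) - 7919 \left(1 + 16448\right) = -58539 - 7919 \cdot 16449 = -58539 - 130259631 = -130318170$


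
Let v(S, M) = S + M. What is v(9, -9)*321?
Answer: 0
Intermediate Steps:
v(S, M) = M + S
v(9, -9)*321 = (-9 + 9)*321 = 0*321 = 0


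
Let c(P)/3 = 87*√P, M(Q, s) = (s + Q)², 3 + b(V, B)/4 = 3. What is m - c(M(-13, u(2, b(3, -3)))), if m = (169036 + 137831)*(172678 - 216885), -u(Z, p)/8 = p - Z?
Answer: -13565670252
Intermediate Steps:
b(V, B) = 0 (b(V, B) = -12 + 4*3 = -12 + 12 = 0)
u(Z, p) = -8*p + 8*Z (u(Z, p) = -8*(p - Z) = -8*p + 8*Z)
M(Q, s) = (Q + s)²
c(P) = 261*√P (c(P) = 3*(87*√P) = 261*√P)
m = -13565669469 (m = 306867*(-44207) = -13565669469)
m - c(M(-13, u(2, b(3, -3)))) = -13565669469 - 261*√((-13 + (-8*0 + 8*2))²) = -13565669469 - 261*√((-13 + (0 + 16))²) = -13565669469 - 261*√((-13 + 16)²) = -13565669469 - 261*√(3²) = -13565669469 - 261*√9 = -13565669469 - 261*3 = -13565669469 - 1*783 = -13565669469 - 783 = -13565670252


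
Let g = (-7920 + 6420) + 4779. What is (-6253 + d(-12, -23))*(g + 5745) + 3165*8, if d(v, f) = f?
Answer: -56609304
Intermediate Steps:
g = 3279 (g = -1500 + 4779 = 3279)
(-6253 + d(-12, -23))*(g + 5745) + 3165*8 = (-6253 - 23)*(3279 + 5745) + 3165*8 = -6276*9024 + 25320 = -56634624 + 25320 = -56609304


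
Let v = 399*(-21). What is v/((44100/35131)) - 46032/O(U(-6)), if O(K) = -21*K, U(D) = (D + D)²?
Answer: -5993701/900 ≈ -6659.7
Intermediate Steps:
U(D) = 4*D² (U(D) = (2*D)² = 4*D²)
v = -8379
v/((44100/35131)) - 46032/O(U(-6)) = -8379/(44100/35131) - 46032/((-84*(-6)²)) = -8379/(44100*(1/35131)) - 46032/((-84*36)) = -8379/44100/35131 - 46032/((-21*144)) = -8379*35131/44100 - 46032/(-3024) = -667489/100 - 46032*(-1/3024) = -667489/100 + 137/9 = -5993701/900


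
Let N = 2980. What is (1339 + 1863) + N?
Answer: 6182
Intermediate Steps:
(1339 + 1863) + N = (1339 + 1863) + 2980 = 3202 + 2980 = 6182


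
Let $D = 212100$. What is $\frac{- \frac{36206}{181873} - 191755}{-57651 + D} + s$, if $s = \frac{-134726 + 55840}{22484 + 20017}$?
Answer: $- \frac{410904689408827}{132650829625053} \approx -3.0976$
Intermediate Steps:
$s = - \frac{78886}{42501} \approx -1.8561$
$\frac{- \frac{36206}{181873} - 191755}{-57651 + D} + s = \frac{- \frac{36206}{181873} - 191755}{-57651 + 212100} - \frac{78886}{42501} = \frac{\left(-36206\right) \frac{1}{181873} - 191755}{154449} - \frac{78886}{42501} = \left(- \frac{36206}{181873} - 191755\right) \frac{1}{154449} - \frac{78886}{42501} = \left(- \frac{34875093321}{181873}\right) \frac{1}{154449} - \frac{78886}{42501} = - \frac{3875010369}{3121122553} - \frac{78886}{42501} = - \frac{410904689408827}{132650829625053}$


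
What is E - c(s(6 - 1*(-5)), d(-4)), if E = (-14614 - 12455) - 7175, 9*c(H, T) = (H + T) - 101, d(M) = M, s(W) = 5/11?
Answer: -3389006/99 ≈ -34232.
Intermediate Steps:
s(W) = 5/11 (s(W) = 5*(1/11) = 5/11)
c(H, T) = -101/9 + H/9 + T/9 (c(H, T) = ((H + T) - 101)/9 = (-101 + H + T)/9 = -101/9 + H/9 + T/9)
E = -34244 (E = -27069 - 7175 = -34244)
E - c(s(6 - 1*(-5)), d(-4)) = -34244 - (-101/9 + (1/9)*(5/11) + (1/9)*(-4)) = -34244 - (-101/9 + 5/99 - 4/9) = -34244 - 1*(-1150/99) = -34244 + 1150/99 = -3389006/99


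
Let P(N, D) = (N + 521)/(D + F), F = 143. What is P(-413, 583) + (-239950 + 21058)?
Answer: -26485914/121 ≈ -2.1889e+5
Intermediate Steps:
P(N, D) = (521 + N)/(143 + D) (P(N, D) = (N + 521)/(D + 143) = (521 + N)/(143 + D))
P(-413, 583) + (-239950 + 21058) = (521 - 413)/(143 + 583) + (-239950 + 21058) = 108/726 - 218892 = (1/726)*108 - 218892 = 18/121 - 218892 = -26485914/121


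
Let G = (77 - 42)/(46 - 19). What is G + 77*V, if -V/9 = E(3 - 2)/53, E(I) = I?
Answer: -16856/1431 ≈ -11.779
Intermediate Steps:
G = 35/27 ≈ 1.2963
V = -9/53 (V = -9*(3 - 2)/53 = -9/53 ≈ -0.16981)
G + 77*V = 35/27 + 77*(-9/53) = 35/27 - 693/53 = -16856/1431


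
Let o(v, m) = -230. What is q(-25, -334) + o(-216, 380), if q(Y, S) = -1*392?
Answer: -622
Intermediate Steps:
q(Y, S) = -392
q(-25, -334) + o(-216, 380) = -392 - 230 = -622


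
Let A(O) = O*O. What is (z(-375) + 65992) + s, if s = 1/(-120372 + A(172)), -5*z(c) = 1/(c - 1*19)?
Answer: 5901412514969/89426180 ≈ 65992.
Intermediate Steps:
A(O) = O**2
z(c) = -1/(5*(-19 + c)) (z(c) = -1/(5*(c - 1*19)) = -1/(5*(c - 19)) = -1/(5*(-19 + c)))
s = -1/90788 (s = 1/(-120372 + 172**2) = 1/(-120372 + 29584) = 1/(-90788) = -1/90788 ≈ -1.1015e-5)
(z(-375) + 65992) + s = (-1/(-95 + 5*(-375)) + 65992) - 1/90788 = (-1/(-95 - 1875) + 65992) - 1/90788 = (-1/(-1970) + 65992) - 1/90788 = (-1*(-1/1970) + 65992) - 1/90788 = (1/1970 + 65992) - 1/90788 = 130004241/1970 - 1/90788 = 5901412514969/89426180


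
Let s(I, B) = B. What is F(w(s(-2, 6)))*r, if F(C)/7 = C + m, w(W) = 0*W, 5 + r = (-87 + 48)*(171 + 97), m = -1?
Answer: 73199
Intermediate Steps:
r = -10457 (r = -5 + (-87 + 48)*(171 + 97) = -5 - 39*268 = -5 - 10452 = -10457)
w(W) = 0
F(C) = -7 + 7*C (F(C) = 7*(C - 1) = 7*(-1 + C) = -7 + 7*C)
F(w(s(-2, 6)))*r = (-7 + 7*0)*(-10457) = (-7 + 0)*(-10457) = -7*(-10457) = 73199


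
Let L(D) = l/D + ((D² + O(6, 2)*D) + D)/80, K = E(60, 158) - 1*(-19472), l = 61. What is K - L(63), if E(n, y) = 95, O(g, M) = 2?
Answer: 49175423/2520 ≈ 19514.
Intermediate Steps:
K = 19567 (K = 95 - 1*(-19472) = 95 + 19472 = 19567)
L(D) = 61/D + D²/80 + 3*D/80 (L(D) = 61/D + ((D² + 2*D) + D)/80 = 61/D + (D² + 3*D)*(1/80) = 61/D + (D²/80 + 3*D/80) = 61/D + D²/80 + 3*D/80)
K - L(63) = 19567 - (4880 + 63²*(3 + 63))/(80*63) = 19567 - (4880 + 3969*66)/(80*63) = 19567 - (4880 + 261954)/(80*63) = 19567 - 266834/(80*63) = 19567 - 1*133417/2520 = 19567 - 133417/2520 = 49175423/2520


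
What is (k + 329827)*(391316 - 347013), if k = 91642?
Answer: 18672341107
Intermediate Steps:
(k + 329827)*(391316 - 347013) = (91642 + 329827)*(391316 - 347013) = 421469*44303 = 18672341107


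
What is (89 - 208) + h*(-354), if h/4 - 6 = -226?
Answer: 311401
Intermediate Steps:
h = -880 (h = 24 + 4*(-226) = 24 - 904 = -880)
(89 - 208) + h*(-354) = (89 - 208) - 880*(-354) = -119 + 311520 = 311401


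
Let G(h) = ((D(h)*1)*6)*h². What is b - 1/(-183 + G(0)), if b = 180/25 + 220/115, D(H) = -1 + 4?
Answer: 191899/21045 ≈ 9.1185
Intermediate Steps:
D(H) = 3
b = 1048/115 (b = 180*(1/25) + 220*(1/115) = 36/5 + 44/23 = 1048/115 ≈ 9.1130)
G(h) = 18*h² (G(h) = ((3*1)*6)*h² = (3*6)*h² = 18*h²)
b - 1/(-183 + G(0)) = 1048/115 - 1/(-183 + 18*0²) = 1048/115 - 1/(-183 + 18*0) = 1048/115 - 1/(-183 + 0) = 1048/115 - 1/(-183) = 1048/115 - 1*(-1/183) = 1048/115 + 1/183 = 191899/21045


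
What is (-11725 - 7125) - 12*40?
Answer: -19330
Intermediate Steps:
(-11725 - 7125) - 12*40 = -18850 - 480 = -19330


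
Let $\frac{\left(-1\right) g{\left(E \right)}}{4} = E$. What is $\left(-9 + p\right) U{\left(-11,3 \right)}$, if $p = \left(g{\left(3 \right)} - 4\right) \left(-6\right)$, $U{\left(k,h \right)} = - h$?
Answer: $-261$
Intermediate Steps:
$g{\left(E \right)} = - 4 E$
$p = 96$ ($p = \left(\left(-4\right) 3 - 4\right) \left(-6\right) = \left(-12 - 4\right) \left(-6\right) = \left(-16\right) \left(-6\right) = 96$)
$\left(-9 + p\right) U{\left(-11,3 \right)} = \left(-9 + 96\right) \left(\left(-1\right) 3\right) = 87 \left(-3\right) = -261$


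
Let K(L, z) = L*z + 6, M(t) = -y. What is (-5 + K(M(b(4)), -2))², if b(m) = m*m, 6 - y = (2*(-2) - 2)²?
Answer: 3481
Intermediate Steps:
y = -30 (y = 6 - (2*(-2) - 2)² = 6 - (-4 - 2)² = 6 - 1*(-6)² = 6 - 1*36 = 6 - 36 = -30)
b(m) = m²
M(t) = 30 (M(t) = -1*(-30) = 30)
K(L, z) = 6 + L*z
(-5 + K(M(b(4)), -2))² = (-5 + (6 + 30*(-2)))² = (-5 + (6 - 60))² = (-5 - 54)² = (-59)² = 3481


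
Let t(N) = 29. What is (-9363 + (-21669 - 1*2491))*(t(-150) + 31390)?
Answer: -1053259137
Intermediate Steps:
(-9363 + (-21669 - 1*2491))*(t(-150) + 31390) = (-9363 + (-21669 - 1*2491))*(29 + 31390) = (-9363 + (-21669 - 2491))*31419 = (-9363 - 24160)*31419 = -33523*31419 = -1053259137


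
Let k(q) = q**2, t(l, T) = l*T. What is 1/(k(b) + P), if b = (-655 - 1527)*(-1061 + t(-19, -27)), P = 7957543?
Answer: 1/1429792539239 ≈ 6.9940e-13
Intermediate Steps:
t(l, T) = T*l
b = 1195736 (b = (-655 - 1527)*(-1061 - 27*(-19)) = -2182*(-1061 + 513) = -2182*(-548) = 1195736)
1/(k(b) + P) = 1/(1195736**2 + 7957543) = 1/(1429784581696 + 7957543) = 1/1429792539239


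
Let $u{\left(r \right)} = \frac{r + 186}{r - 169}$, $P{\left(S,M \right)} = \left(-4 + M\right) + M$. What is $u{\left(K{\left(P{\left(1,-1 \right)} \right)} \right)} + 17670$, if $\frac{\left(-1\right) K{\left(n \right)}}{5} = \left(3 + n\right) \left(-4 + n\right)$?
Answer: $\frac{5636694}{319} \approx 17670.0$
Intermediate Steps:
$P{\left(S,M \right)} = -4 + 2 M$
$K{\left(n \right)} = - 5 \left(-4 + n\right) \left(3 + n\right)$ ($K{\left(n \right)} = - 5 \left(3 + n\right) \left(-4 + n\right) = - 5 \left(-4 + n\right) \left(3 + n\right)$)
$u{\left(r \right)} = \frac{186 + r}{-169 + r}$
$u{\left(K{\left(P{\left(1,-1 \right)} \right)} \right)} + 17670 = \frac{186 + \left(60 - 5 \left(-4 + 2 \left(-1\right)\right)^{2} + 5 \left(-4 + 2 \left(-1\right)\right)\right)}{-169 + \left(60 - 5 \left(-4 + 2 \left(-1\right)\right)^{2} + 5 \left(-4 + 2 \left(-1\right)\right)\right)} + 17670 = \frac{186 + \left(60 - 5 \left(-4 - 2\right)^{2} + 5 \left(-4 - 2\right)\right)}{-169 + \left(60 - 5 \left(-4 - 2\right)^{2} + 5 \left(-4 - 2\right)\right)} + 17670 = \frac{186 + \left(60 - 5 \left(-6\right)^{2} + 5 \left(-6\right)\right)}{-169 + \left(60 - 5 \left(-6\right)^{2} + 5 \left(-6\right)\right)} + 17670 = \frac{186 - 150}{-169 - 150} + 17670 = \frac{1}{-319} \cdot 36 + 17670 = \left(- \frac{1}{319}\right) 36 + 17670 = - \frac{36}{319} + 17670 = \frac{5636694}{319}$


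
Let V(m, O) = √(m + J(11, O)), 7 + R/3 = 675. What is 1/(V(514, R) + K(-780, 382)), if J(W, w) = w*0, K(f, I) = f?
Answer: -390/303943 - √514/607886 ≈ -0.0013204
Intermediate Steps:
R = 2004 (R = -21 + 3*675 = -21 + 2025 = 2004)
J(W, w) = 0
V(m, O) = √m (V(m, O) = √(m + 0) = √m)
1/(V(514, R) + K(-780, 382)) = 1/(√514 - 780) = 1/(-780 + √514)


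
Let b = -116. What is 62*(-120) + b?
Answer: -7556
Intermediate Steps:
62*(-120) + b = 62*(-120) - 116 = -7440 - 116 = -7556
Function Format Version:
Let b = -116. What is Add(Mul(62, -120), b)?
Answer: -7556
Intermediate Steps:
Add(Mul(62, -120), b) = Add(Mul(62, -120), -116) = Add(-7440, -116) = -7556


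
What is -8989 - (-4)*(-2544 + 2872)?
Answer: -7677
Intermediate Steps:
-8989 - (-4)*(-2544 + 2872) = -8989 - (-4)*328 = -8989 - 1*(-1312) = -8989 + 1312 = -7677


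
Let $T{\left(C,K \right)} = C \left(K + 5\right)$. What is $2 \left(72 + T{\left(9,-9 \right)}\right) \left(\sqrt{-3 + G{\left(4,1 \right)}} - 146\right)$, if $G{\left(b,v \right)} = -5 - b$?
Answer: $-10512 + 144 i \sqrt{3} \approx -10512.0 + 249.42 i$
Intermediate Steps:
$T{\left(C,K \right)} = C \left(5 + K\right)$
$2 \left(72 + T{\left(9,-9 \right)}\right) \left(\sqrt{-3 + G{\left(4,1 \right)}} - 146\right) = 2 \left(72 + 9 \left(5 - 9\right)\right) \left(\sqrt{-3 - 9} - 146\right) = 2 \left(72 + 9 \left(-4\right)\right) \left(\sqrt{-3 - 9} - 146\right) = 2 \left(72 - 36\right) \left(\sqrt{-3 - 9} - 146\right) = 2 \cdot 36 \left(\sqrt{-12} - 146\right) = 2 \cdot 36 \left(2 i \sqrt{3} - 146\right) = 2 \cdot 36 \left(-146 + 2 i \sqrt{3}\right) = 2 \left(-5256 + 72 i \sqrt{3}\right) = -10512 + 144 i \sqrt{3}$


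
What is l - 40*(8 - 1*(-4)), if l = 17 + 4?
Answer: -459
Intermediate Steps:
l = 21
l - 40*(8 - 1*(-4)) = 21 - 40*(8 - 1*(-4)) = 21 - 40*(8 + 4) = 21 - 40*12 = 21 - 480 = -459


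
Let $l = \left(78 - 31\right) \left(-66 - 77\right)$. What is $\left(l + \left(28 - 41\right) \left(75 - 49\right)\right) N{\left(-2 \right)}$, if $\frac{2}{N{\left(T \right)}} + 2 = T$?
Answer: $\frac{7059}{2} \approx 3529.5$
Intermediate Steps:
$N{\left(T \right)} = \frac{2}{-2 + T}$
$l = -6721$ ($l = 47 \left(-143\right) = -6721$)
$\left(l + \left(28 - 41\right) \left(75 - 49\right)\right) N{\left(-2 \right)} = \left(-6721 + \left(28 - 41\right) \left(75 - 49\right)\right) \frac{2}{-2 - 2} = \left(-6721 + \left(28 - 41\right) 26\right) \frac{2}{-4} = \left(-6721 - 338\right) 2 \left(- \frac{1}{4}\right) = \left(-6721 - 338\right) \left(- \frac{1}{2}\right) = \left(-7059\right) \left(- \frac{1}{2}\right) = \frac{7059}{2}$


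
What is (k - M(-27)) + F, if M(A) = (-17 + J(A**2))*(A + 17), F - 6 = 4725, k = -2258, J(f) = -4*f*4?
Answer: -114337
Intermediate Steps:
J(f) = -16*f
F = 4731 (F = 6 + 4725 = 4731)
M(A) = (-17 - 16*A**2)*(17 + A) (M(A) = (-17 - 16*A**2)*(A + 17) = (-17 - 16*A**2)*(17 + A))
(k - M(-27)) + F = (-2258 - (-289 - 272*(-27)**2 - 17*(-27) - 16*(-27)**3)) + 4731 = (-2258 - (-289 - 272*729 + 459 - 16*(-19683))) + 4731 = (-2258 - (-289 - 198288 + 459 + 314928)) + 4731 = (-2258 - 1*116810) + 4731 = (-2258 - 116810) + 4731 = -119068 + 4731 = -114337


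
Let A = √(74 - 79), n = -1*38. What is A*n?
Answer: -38*I*√5 ≈ -84.971*I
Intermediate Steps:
n = -38
A = I*√5 (A = √(-5) = I*√5 ≈ 2.2361*I)
A*n = (I*√5)*(-38) = -38*I*√5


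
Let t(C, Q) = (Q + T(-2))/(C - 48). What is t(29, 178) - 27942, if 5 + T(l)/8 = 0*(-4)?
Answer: -531036/19 ≈ -27949.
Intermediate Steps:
T(l) = -40 (T(l) = -40 + 8*(0*(-4)) = -40 + 8*0 = -40 + 0 = -40)
t(C, Q) = (-40 + Q)/(-48 + C) (t(C, Q) = (Q - 40)/(C - 48) = (-40 + Q)/(-48 + C))
t(29, 178) - 27942 = (-40 + 178)/(-48 + 29) - 27942 = 138/(-19) - 27942 = -1/19*138 - 27942 = -138/19 - 27942 = -531036/19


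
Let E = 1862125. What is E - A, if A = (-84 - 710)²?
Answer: 1231689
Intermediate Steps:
A = 630436 (A = (-794)² = 630436)
E - A = 1862125 - 1*630436 = 1862125 - 630436 = 1231689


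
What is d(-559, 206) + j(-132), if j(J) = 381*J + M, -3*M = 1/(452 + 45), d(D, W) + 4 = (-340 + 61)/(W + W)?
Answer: -30896846833/614292 ≈ -50297.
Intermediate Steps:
d(D, W) = -4 - 279/(2*W) (d(D, W) = -4 + (-340 + 61)/(W + W) = -4 - 279*1/(2*W) = -4 - 279/(2*W))
M = -1/1491 (M = -1/(3*(452 + 45)) = -1/3/497 = -1/3*1/497 = -1/1491 ≈ -0.00067069)
j(J) = -1/1491 + 381*J (j(J) = 381*J - 1/1491 = -1/1491 + 381*J)
d(-559, 206) + j(-132) = (-4 - 279/2/206) + (-1/1491 + 381*(-132)) = (-4 - 279/2*1/206) + (-1/1491 - 50292) = (-4 - 279/412) - 74985373/1491 = -1927/412 - 74985373/1491 = -30896846833/614292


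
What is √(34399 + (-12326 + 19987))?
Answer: 2*√10515 ≈ 205.09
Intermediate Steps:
√(34399 + (-12326 + 19987)) = √(34399 + 7661) = √42060 = 2*√10515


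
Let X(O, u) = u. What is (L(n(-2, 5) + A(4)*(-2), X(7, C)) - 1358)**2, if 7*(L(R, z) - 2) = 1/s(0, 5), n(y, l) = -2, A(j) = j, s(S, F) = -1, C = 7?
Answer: 90117049/49 ≈ 1.8391e+6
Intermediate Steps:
L(R, z) = 13/7 (L(R, z) = 2 + (1/7)/(-1) = 2 + (1/7)*(-1) = 2 - 1/7 = 13/7)
(L(n(-2, 5) + A(4)*(-2), X(7, C)) - 1358)**2 = (13/7 - 1358)**2 = (-9493/7)**2 = 90117049/49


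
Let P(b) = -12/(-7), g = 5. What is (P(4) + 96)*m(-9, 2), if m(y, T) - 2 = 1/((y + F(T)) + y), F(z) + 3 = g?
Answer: 5301/28 ≈ 189.32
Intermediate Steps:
F(z) = 2 (F(z) = -3 + 5 = 2)
P(b) = 12/7 (P(b) = -12*(-⅐) = 12/7)
m(y, T) = 2 + 1/(2 + 2*y) (m(y, T) = 2 + 1/((y + 2) + y) = 2 + 1/((2 + y) + y) = 2 + 1/(2 + 2*y))
(P(4) + 96)*m(-9, 2) = (12/7 + 96)*((5 + 4*(-9))/(2*(1 - 9))) = 684*((½)*(5 - 36)/(-8))/7 = 684*((½)*(-⅛)*(-31))/7 = (684/7)*(31/16) = 5301/28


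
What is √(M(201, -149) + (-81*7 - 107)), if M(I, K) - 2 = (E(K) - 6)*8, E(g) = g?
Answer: 2*I*√478 ≈ 43.726*I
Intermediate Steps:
M(I, K) = -46 + 8*K (M(I, K) = 2 + (K - 6)*8 = 2 + (-6 + K)*8 = 2 + (-48 + 8*K) = -46 + 8*K)
√(M(201, -149) + (-81*7 - 107)) = √((-46 + 8*(-149)) + (-81*7 - 107)) = √((-46 - 1192) + (-567 - 107)) = √(-1238 - 674) = √(-1912) = 2*I*√478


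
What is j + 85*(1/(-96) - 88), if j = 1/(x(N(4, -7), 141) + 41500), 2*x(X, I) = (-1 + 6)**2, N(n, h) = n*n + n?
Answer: -19875216311/2656800 ≈ -7480.9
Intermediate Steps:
N(n, h) = n + n**2 (N(n, h) = n**2 + n = n + n**2)
x(X, I) = 25/2 (x(X, I) = (-1 + 6)**2/2 = (1/2)*5**2 = (1/2)*25 = 25/2)
j = 2/83025 (j = 1/(25/2 + 41500) = 1/(83025/2) = 2/83025 ≈ 2.4089e-5)
j + 85*(1/(-96) - 88) = 2/83025 + 85*(1/(-96) - 88) = 2/83025 + 85*(-1/96 - 88) = 2/83025 + 85*(-8449/96) = 2/83025 - 718165/96 = -19875216311/2656800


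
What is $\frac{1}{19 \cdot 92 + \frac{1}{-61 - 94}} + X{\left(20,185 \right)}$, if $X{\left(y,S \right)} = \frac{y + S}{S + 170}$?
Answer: $\frac{11119504}{19236669} \approx 0.57804$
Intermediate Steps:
$X{\left(y,S \right)} = \frac{S + y}{170 + S}$
$\frac{1}{19 \cdot 92 + \frac{1}{-61 - 94}} + X{\left(20,185 \right)} = \frac{1}{19 \cdot 92 + \frac{1}{-61 - 94}} + \frac{185 + 20}{170 + 185} = \frac{1}{1748 + \frac{1}{-155}} + \frac{1}{355} \cdot 205 = \frac{1}{1748 - \frac{1}{155}} + \frac{1}{355} \cdot 205 = \frac{1}{\frac{270939}{155}} + \frac{41}{71} = \frac{155}{270939} + \frac{41}{71} = \frac{11119504}{19236669}$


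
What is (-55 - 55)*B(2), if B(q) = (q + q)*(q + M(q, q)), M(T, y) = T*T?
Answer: -2640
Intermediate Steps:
M(T, y) = T²
B(q) = 2*q*(q + q²) (B(q) = (q + q)*(q + q²) = (2*q)*(q + q²) = 2*q*(q + q²))
(-55 - 55)*B(2) = (-55 - 55)*(2*2²*(1 + 2)) = -220*4*3 = -110*24 = -2640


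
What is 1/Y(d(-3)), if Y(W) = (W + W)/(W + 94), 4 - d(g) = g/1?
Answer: 101/14 ≈ 7.2143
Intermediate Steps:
d(g) = 4 - g (d(g) = 4 - g/1 = 4 - g)
Y(W) = 2*W/(94 + W) (Y(W) = (2*W)/(94 + W) = 2*W/(94 + W))
1/Y(d(-3)) = 1/(2*(4 - 1*(-3))/(94 + (4 - 1*(-3)))) = 1/(2*(4 + 3)/(94 + (4 + 3))) = 1/(2*7/(94 + 7)) = 1/(2*7/101) = 1/(2*7*(1/101)) = 1/(14/101) = 101/14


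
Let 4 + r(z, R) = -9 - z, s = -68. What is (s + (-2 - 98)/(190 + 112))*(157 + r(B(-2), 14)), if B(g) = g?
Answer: -1506428/151 ≈ -9976.3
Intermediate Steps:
r(z, R) = -13 - z (r(z, R) = -4 + (-9 - z) = -13 - z)
(s + (-2 - 98)/(190 + 112))*(157 + r(B(-2), 14)) = (-68 + (-2 - 98)/(190 + 112))*(157 + (-13 - 1*(-2))) = (-68 - 100/302)*(157 + (-13 + 2)) = (-68 - 100*1/302)*(157 - 11) = (-68 - 50/151)*146 = -10318/151*146 = -1506428/151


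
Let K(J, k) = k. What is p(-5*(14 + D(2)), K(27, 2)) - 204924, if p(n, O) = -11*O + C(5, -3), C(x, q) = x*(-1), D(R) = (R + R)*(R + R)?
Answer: -204951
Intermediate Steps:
D(R) = 4*R**2 (D(R) = (2*R)*(2*R) = 4*R**2)
C(x, q) = -x
p(n, O) = -5 - 11*O (p(n, O) = -11*O - 1*5 = -11*O - 5 = -5 - 11*O)
p(-5*(14 + D(2)), K(27, 2)) - 204924 = (-5 - 11*2) - 204924 = (-5 - 22) - 204924 = -27 - 204924 = -204951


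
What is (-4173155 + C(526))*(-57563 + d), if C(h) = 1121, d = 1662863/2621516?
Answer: 314781347588734965/1310758 ≈ 2.4015e+11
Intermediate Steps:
d = 1662863/2621516 (d = 1662863*(1/2621516) = 1662863/2621516 ≈ 0.63431)
(-4173155 + C(526))*(-57563 + d) = (-4173155 + 1121)*(-57563 + 1662863/2621516) = -4172034*(-150900662645/2621516) = 314781347588734965/1310758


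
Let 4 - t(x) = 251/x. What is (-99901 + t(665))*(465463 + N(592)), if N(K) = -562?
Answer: -30884189796156/665 ≈ -4.6442e+10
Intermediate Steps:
t(x) = 4 - 251/x
(-99901 + t(665))*(465463 + N(592)) = (-99901 + (4 - 251/665))*(465463 - 562) = (-99901 + (4 - 251*1/665))*464901 = (-99901 + (4 - 251/665))*464901 = (-99901 + 2409/665)*464901 = -66431756/665*464901 = -30884189796156/665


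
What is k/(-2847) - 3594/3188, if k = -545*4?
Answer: -1641139/4538118 ≈ -0.36163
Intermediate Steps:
k = -2180
k/(-2847) - 3594/3188 = -2180/(-2847) - 3594/3188 = -2180*(-1/2847) - 3594*1/3188 = 2180/2847 - 1797/1594 = -1641139/4538118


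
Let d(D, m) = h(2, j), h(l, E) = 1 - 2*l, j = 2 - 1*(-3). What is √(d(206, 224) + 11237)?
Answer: √11234 ≈ 105.99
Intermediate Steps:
j = 5 (j = 2 + 3 = 5)
d(D, m) = -3 (d(D, m) = 1 - 2*2 = 1 - 4 = -3)
√(d(206, 224) + 11237) = √(-3 + 11237) = √11234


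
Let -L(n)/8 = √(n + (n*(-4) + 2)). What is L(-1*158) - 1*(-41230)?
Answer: 41230 - 16*√119 ≈ 41055.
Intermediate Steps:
L(n) = -8*√(2 - 3*n) (L(n) = -8*√(n + (n*(-4) + 2)) = -8*√(n + (-4*n + 2)) = -8*√(n + (2 - 4*n)) = -8*√(2 - 3*n))
L(-1*158) - 1*(-41230) = -8*√(2 - (-3)*158) - 1*(-41230) = -8*√(2 - 3*(-158)) + 41230 = -8*√(2 + 474) + 41230 = -16*√119 + 41230 = 41230 - 16*√119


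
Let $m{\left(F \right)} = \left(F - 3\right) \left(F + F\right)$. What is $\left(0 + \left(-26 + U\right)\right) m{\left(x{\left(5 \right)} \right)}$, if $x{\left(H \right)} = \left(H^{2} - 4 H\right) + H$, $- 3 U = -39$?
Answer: $-1820$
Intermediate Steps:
$U = 13$ ($U = \left(- \frac{1}{3}\right) \left(-39\right) = 13$)
$x{\left(H \right)} = H^{2} - 3 H$
$m{\left(F \right)} = 2 F \left(-3 + F\right)$ ($m{\left(F \right)} = \left(F - 3\right) 2 F = \left(-3 + F\right) 2 F = 2 F \left(-3 + F\right)$)
$\left(0 + \left(-26 + U\right)\right) m{\left(x{\left(5 \right)} \right)} = \left(0 + \left(-26 + 13\right)\right) 2 \cdot 5 \left(-3 + 5\right) \left(-3 + 5 \left(-3 + 5\right)\right) = \left(0 - 13\right) 2 \cdot 5 \cdot 2 \left(-3 + 5 \cdot 2\right) = - 13 \cdot 2 \cdot 10 \left(-3 + 10\right) = - 13 \cdot 2 \cdot 10 \cdot 7 = \left(-13\right) 140 = -1820$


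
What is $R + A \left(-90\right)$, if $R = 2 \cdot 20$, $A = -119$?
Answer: $10750$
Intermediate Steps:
$R = 40$
$R + A \left(-90\right) = 40 - -10710 = 40 + 10710 = 10750$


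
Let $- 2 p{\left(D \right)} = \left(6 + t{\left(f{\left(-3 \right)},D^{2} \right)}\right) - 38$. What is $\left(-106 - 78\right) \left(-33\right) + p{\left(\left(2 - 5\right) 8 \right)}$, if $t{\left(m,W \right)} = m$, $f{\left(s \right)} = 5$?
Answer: $\frac{12171}{2} \approx 6085.5$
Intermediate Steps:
$p{\left(D \right)} = \frac{27}{2}$ ($p{\left(D \right)} = - \frac{\left(6 + 5\right) - 38}{2} = - \frac{11 - 38}{2} = \left(- \frac{1}{2}\right) \left(-27\right) = \frac{27}{2}$)
$\left(-106 - 78\right) \left(-33\right) + p{\left(\left(2 - 5\right) 8 \right)} = \left(-106 - 78\right) \left(-33\right) + \frac{27}{2} = \left(-184\right) \left(-33\right) + \frac{27}{2} = 6072 + \frac{27}{2} = \frac{12171}{2}$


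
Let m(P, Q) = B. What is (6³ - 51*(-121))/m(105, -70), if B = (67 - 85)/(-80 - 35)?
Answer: 244835/6 ≈ 40806.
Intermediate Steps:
B = 18/115 (B = -18/(-115) = -18*(-1/115) = 18/115 ≈ 0.15652)
m(P, Q) = 18/115
(6³ - 51*(-121))/m(105, -70) = (6³ - 51*(-121))/(18/115) = (216 + 6171)*(115/18) = 6387*(115/18) = 244835/6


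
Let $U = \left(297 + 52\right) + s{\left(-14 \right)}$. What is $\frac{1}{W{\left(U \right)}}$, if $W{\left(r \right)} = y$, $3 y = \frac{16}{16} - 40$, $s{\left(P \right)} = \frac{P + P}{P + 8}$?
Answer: $- \frac{1}{13} \approx -0.076923$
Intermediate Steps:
$s{\left(P \right)} = \frac{2 P}{8 + P}$
$y = -13$ ($y = \frac{\frac{16}{16} - 40}{3} = \frac{16 \cdot \frac{1}{16} - 40}{3} = \frac{1 - 40}{3} = \frac{1}{3} \left(-39\right) = -13$)
$U = \frac{1061}{3}$ ($U = \left(297 + 52\right) + 2 \left(-14\right) \frac{1}{8 - 14} = 349 + 2 \left(-14\right) \frac{1}{-6} = 349 + 2 \left(-14\right) \left(- \frac{1}{6}\right) = 349 + \frac{14}{3} = \frac{1061}{3} \approx 353.67$)
$W{\left(r \right)} = -13$
$\frac{1}{W{\left(U \right)}} = \frac{1}{-13} = - \frac{1}{13}$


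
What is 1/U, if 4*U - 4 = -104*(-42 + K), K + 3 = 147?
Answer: -1/2651 ≈ -0.00037722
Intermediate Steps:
K = 144 (K = -3 + 147 = 144)
U = -2651 (U = 1 + (-104*(-42 + 144))/4 = 1 + (-104*102)/4 = 1 + (¼)*(-10608) = 1 - 2652 = -2651)
1/U = 1/(-2651) = -1/2651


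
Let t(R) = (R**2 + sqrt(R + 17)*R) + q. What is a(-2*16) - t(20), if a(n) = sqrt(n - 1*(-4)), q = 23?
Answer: -423 - 20*sqrt(37) + 2*I*sqrt(7) ≈ -544.66 + 5.2915*I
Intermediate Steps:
a(n) = sqrt(4 + n) (a(n) = sqrt(n + 4) = sqrt(4 + n))
t(R) = 23 + R**2 + R*sqrt(17 + R) (t(R) = (R**2 + sqrt(R + 17)*R) + 23 = (R**2 + sqrt(17 + R)*R) + 23 = (R**2 + R*sqrt(17 + R)) + 23 = 23 + R**2 + R*sqrt(17 + R))
a(-2*16) - t(20) = sqrt(4 - 2*16) - (23 + 20**2 + 20*sqrt(17 + 20)) = sqrt(4 - 32) - (23 + 400 + 20*sqrt(37)) = sqrt(-28) - (423 + 20*sqrt(37)) = 2*I*sqrt(7) + (-423 - 20*sqrt(37)) = -423 - 20*sqrt(37) + 2*I*sqrt(7)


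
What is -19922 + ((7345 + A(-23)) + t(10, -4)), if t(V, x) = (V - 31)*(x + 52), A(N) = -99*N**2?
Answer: -65956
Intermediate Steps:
t(V, x) = (-31 + V)*(52 + x)
-19922 + ((7345 + A(-23)) + t(10, -4)) = -19922 + ((7345 - 99*(-23)**2) + (-1612 - 31*(-4) + 52*10 + 10*(-4))) = -19922 + ((7345 - 99*529) + (-1612 + 124 + 520 - 40)) = -19922 + ((7345 - 52371) - 1008) = -19922 + (-45026 - 1008) = -19922 - 46034 = -65956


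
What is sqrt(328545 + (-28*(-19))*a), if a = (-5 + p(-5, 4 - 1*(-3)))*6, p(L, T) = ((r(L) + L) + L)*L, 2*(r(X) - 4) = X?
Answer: 3*sqrt(49805) ≈ 669.51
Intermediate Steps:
r(X) = 4 + X/2
p(L, T) = L*(4 + 5*L/2) (p(L, T) = (((4 + L/2) + L) + L)*L = ((4 + 3*L/2) + L)*L = (4 + 5*L/2)*L = L*(4 + 5*L/2))
a = 225 (a = (-5 + (1/2)*(-5)*(8 + 5*(-5)))*6 = (-5 + (1/2)*(-5)*(8 - 25))*6 = (-5 + (1/2)*(-5)*(-17))*6 = (-5 + 85/2)*6 = (75/2)*6 = 225)
sqrt(328545 + (-28*(-19))*a) = sqrt(328545 - 28*(-19)*225) = sqrt(328545 + 532*225) = sqrt(328545 + 119700) = sqrt(448245) = 3*sqrt(49805)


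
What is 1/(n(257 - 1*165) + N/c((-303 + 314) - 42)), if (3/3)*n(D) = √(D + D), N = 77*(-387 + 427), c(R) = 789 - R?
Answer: -3157/142794 + 1681*√46/142794 ≈ 0.057734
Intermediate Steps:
N = 3080 (N = 77*40 = 3080)
n(D) = √2*√D (n(D) = √(D + D) = √(2*D) = √2*√D)
1/(n(257 - 1*165) + N/c((-303 + 314) - 42)) = 1/(√2*√(257 - 1*165) + 3080/(789 - ((-303 + 314) - 42))) = 1/(√2*√(257 - 165) + 3080/(789 - (11 - 42))) = 1/(√2*√92 + 3080/(789 - 1*(-31))) = 1/(√2*(2*√23) + 3080/(789 + 31)) = 1/(2*√46 + 3080/820) = 1/(2*√46 + 3080*(1/820)) = 1/(2*√46 + 154/41) = 1/(154/41 + 2*√46)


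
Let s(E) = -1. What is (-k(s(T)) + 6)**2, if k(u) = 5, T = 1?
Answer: 1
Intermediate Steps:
(-k(s(T)) + 6)**2 = (-1*5 + 6)**2 = (-5 + 6)**2 = 1**2 = 1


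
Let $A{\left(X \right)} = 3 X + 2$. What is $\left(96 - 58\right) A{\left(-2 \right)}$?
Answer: $-152$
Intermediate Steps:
$A{\left(X \right)} = 2 + 3 X$
$\left(96 - 58\right) A{\left(-2 \right)} = \left(96 - 58\right) \left(2 + 3 \left(-2\right)\right) = 38 \left(2 - 6\right) = 38 \left(-4\right) = -152$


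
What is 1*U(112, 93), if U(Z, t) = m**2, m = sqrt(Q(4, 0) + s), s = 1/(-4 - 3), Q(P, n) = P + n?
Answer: 27/7 ≈ 3.8571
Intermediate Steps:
s = -1/7 (s = 1/(-7) = -1/7 ≈ -0.14286)
m = 3*sqrt(21)/7 (m = sqrt((4 + 0) - 1/7) = sqrt(4 - 1/7) = sqrt(27/7) = 3*sqrt(21)/7 ≈ 1.9640)
U(Z, t) = 27/7 (U(Z, t) = (3*sqrt(21)/7)**2 = 27/7)
1*U(112, 93) = 1*(27/7) = 27/7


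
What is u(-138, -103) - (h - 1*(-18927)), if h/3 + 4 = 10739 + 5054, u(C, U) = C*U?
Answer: -52080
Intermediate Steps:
h = 47367 (h = -12 + 3*(10739 + 5054) = -12 + 3*15793 = -12 + 47379 = 47367)
u(-138, -103) - (h - 1*(-18927)) = -138*(-103) - (47367 - 1*(-18927)) = 14214 - (47367 + 18927) = 14214 - 1*66294 = 14214 - 66294 = -52080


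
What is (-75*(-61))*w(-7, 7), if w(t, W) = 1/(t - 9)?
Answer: -4575/16 ≈ -285.94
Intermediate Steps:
w(t, W) = 1/(-9 + t)
(-75*(-61))*w(-7, 7) = (-75*(-61))/(-9 - 7) = 4575/(-16) = 4575*(-1/16) = -4575/16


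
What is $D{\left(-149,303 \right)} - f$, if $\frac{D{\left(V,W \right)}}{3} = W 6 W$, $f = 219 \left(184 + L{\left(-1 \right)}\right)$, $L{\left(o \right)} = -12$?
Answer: $1614894$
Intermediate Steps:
$f = 37668$ ($f = 219 \left(184 - 12\right) = 219 \cdot 172 = 37668$)
$D{\left(V,W \right)} = 18 W^{2}$ ($D{\left(V,W \right)} = 3 W 6 W = 3 \cdot 6 W W = 3 \cdot 6 W^{2} = 18 W^{2}$)
$D{\left(-149,303 \right)} - f = 18 \cdot 303^{2} - 37668 = 18 \cdot 91809 - 37668 = 1652562 - 37668 = 1614894$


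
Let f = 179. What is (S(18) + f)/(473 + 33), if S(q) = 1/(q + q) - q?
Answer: 527/1656 ≈ 0.31824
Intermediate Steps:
S(q) = 1/(2*q) - q
(S(18) + f)/(473 + 33) = (((1/2)/18 - 1*18) + 179)/(473 + 33) = (((1/2)*(1/18) - 18) + 179)/506 = ((1/36 - 18) + 179)*(1/506) = (-647/36 + 179)*(1/506) = (5797/36)*(1/506) = 527/1656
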